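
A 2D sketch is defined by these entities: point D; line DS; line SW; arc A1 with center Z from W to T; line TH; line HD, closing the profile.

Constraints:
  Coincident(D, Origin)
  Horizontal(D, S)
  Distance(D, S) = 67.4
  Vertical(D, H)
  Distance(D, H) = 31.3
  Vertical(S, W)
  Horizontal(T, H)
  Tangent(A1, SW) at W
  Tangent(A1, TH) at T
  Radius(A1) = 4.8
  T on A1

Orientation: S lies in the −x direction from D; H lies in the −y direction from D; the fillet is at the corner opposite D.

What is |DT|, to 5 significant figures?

69.989

D is at the origin; DS is horizontal with |DS| = 67.4 and S on the −x side, so S = (-67.400, 0.0000). DH is vertical with |DH| = 31.3 and H on the −y side, so H = (0.0000, -31.300). The virtual corner opposite D is at (-67.400, -31.300). Since A1 is tangent to SW there, ZW ⟂ SW and A1 meets TH tangentially, so ZT is at right angles to TH, with radius 4.8, so the center Z sits 4.8 in from both sides at Z = (-62.600, -26.500). That places the tangent points at W = (-67.400, -26.500) on SW and T = (-62.600, -31.300) on TH. Then |DT| = |T − D| = 69.989.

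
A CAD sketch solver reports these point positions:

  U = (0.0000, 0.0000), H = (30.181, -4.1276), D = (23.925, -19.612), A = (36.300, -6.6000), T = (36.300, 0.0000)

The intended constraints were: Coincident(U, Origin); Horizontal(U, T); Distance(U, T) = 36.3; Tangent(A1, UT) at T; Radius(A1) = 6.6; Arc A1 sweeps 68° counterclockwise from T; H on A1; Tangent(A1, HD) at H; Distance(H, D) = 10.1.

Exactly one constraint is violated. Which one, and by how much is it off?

Distance(H, D) = 10.1 — off by 6.60.

U = (0.00, 0.00) ✓; U.y = 0.00, T.y = 0.00 ✓; |UT| = 36.30 ✓; ∠(AT, TU) = 90.00° ✓; |AT| = 6.600 ✓; bearing(A→H) − bearing(A→T) = 68.00° ✓; |AH| = 6.600 ✓; ∠(AH, HD) = 90.00° ✓; |HD| = 16.70 ✗.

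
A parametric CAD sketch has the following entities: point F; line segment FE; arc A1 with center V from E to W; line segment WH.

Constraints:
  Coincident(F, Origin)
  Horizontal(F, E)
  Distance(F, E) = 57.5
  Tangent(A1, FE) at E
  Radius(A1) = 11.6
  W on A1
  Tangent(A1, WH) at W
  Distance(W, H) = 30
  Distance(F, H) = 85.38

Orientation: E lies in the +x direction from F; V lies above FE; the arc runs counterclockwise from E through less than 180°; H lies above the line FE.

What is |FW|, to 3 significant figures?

69.2

Checks: F.y = 0.00, E.y = 0.00 ✓; |VW| = 11.60 ✓; ∠(VW, WH) = 90.00° ✓; |WH| = 30.00 ✓; |FH| = 85.38 ✓.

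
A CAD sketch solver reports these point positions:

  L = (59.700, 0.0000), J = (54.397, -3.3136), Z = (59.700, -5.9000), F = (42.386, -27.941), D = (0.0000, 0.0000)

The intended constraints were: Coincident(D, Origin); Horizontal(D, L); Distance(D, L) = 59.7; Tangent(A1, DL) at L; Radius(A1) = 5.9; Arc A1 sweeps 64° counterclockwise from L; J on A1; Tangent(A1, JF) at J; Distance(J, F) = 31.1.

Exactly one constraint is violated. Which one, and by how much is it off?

Distance(J, F) = 31.1 — off by 3.70.

D = (0.00, 0.00) ✓; D.y = 0.00, L.y = 0.00 ✓; |DL| = 59.70 ✓; ∠(ZL, LD) = 90.00° ✓; |ZL| = 5.900 ✓; bearing(Z→J) − bearing(Z→L) = 64.00° ✓; |ZJ| = 5.900 ✓; ∠(ZJ, JF) = 90.00° ✓; |JF| = 27.40 ✗.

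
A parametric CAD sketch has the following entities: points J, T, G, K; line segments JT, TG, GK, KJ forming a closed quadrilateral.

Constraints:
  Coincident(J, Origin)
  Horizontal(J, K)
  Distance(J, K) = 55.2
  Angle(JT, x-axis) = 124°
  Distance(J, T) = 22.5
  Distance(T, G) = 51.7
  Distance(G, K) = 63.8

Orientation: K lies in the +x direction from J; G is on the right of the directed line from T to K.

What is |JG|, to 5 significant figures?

31.555

J is at the origin; JK is horizontal with |JK| = 55.2 and K in +x, so K = (55.2, 0). JT runs at 124.0° with |JT| = 22.5, so T = (-12.582, 18.653). G is determined by |TG| = 51.7 and |GK| = 63.8 together: it lies at the intersection of circle(T, 51.7) and circle(K, 63.8). With |TK| = 70.302, the foot of the radical line on TK is 25.211 from T and the perpendicular offset is √(51.7² − 25.211²) = 45.136. Taking the right-of-TK solution: G = (-0.25046, -31.554).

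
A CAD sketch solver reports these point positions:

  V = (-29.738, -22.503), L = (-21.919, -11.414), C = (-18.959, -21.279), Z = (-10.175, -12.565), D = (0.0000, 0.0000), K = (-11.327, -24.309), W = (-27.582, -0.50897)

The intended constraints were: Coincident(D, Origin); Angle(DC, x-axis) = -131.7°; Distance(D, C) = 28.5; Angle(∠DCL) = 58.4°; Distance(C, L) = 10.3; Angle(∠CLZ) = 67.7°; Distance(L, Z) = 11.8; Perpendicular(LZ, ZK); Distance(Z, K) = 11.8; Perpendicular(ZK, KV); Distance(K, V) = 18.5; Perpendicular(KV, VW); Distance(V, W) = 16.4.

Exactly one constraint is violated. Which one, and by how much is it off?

Distance(V, W) = 16.4 — off by 5.70.

D = (0.00, 0.00) ✓; DC at -131.7° ✓; |DC| = 28.50 ✓; ∠DCL = 58.40° ✓; |CL| = 10.30 ✓; ∠CLZ = 67.70° ✓; |LZ| = 11.80 ✓; ∠(LZ, ZK) = 90.00° ✓; |ZK| = 11.80 ✓; ∠(ZK, KV) = 90.00° ✓; |KV| = 18.50 ✓; ∠(KV, VW) = 90.00° ✓; |VW| = 22.10 ✗.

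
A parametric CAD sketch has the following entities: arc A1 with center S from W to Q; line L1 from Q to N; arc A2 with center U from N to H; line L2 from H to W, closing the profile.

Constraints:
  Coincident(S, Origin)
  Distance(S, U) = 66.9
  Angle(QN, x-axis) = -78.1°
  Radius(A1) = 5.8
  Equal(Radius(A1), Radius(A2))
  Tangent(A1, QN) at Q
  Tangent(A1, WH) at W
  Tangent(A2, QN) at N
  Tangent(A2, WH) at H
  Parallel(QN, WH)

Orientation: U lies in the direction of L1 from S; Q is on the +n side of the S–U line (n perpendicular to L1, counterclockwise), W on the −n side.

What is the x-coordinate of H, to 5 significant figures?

8.1197

The slot axis is L1's direction at -78.1°, so u = (cos -78.1°, sin -78.1°) = (0.20620, -0.97851) and n = (−sin -78.1°, cos -78.1°) = (0.97851, 0.20620). S is at the origin and U lies 66.9 along u from S, so U = 66.9·u = (13.795, -65.462). Tangency of A1 to both parallel lines with radius 5.8 puts Q and W at S ± 5.8·n: Q = (5.6754, 1.1960), W = (-5.6754, -1.1960). Equal radii place N and H the same way about U: N = U + 5.8·n = (19.470, -64.266), H = U − 5.8·n = (8.1197, -66.658). So H.x = 8.1197.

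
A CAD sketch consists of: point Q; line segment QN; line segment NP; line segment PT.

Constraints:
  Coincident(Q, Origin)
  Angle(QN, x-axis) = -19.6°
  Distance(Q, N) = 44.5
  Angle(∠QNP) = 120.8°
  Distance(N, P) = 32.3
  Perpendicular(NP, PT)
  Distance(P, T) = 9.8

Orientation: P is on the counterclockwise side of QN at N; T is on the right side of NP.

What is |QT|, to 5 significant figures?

73.080

∠QNP = 120.8°, so NP runs at -19.6° + (180° − 120.8°) = 39.600° from the x-axis; with |NP| = 32.3, P = N + 32.3·(cos 39.600°, sin 39.600°) = (66.809, 5.6612). The perpendicularity gives PT at right angles to NP; with |PT| = 9.8 on the right of NP, T = P + 9.8·(0.63742, -0.77051) = (73.056, -1.8898). Then |QT| = |T − Q| = 73.080.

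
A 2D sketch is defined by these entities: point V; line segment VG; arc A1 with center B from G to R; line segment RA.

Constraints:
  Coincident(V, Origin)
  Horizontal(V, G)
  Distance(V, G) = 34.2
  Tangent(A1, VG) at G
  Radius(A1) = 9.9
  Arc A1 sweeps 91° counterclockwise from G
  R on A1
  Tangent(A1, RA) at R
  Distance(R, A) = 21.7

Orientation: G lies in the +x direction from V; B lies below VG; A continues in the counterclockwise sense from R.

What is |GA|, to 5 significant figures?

33.165

V is at the origin; V and G share the same y with |VG| = 34.2 and G on the +x side, so G = (34.200, 0.0000). A1 meets VG tangentially, so BG is at right angles to VG, so B = G + (0, -9.9) = (34.200, -9.9000). On A1, G sits at bearing 90° from B; a 91° counterclockwise sweep puts R at bearing 181°, so R = B + 9.9·(cos 181°, sin 181°) = (24.302, -10.073). Since A1 is tangent to RA there, BR ⟂ RA, so RA runs along (−sin 181°, cos 181°); with |RA| = 21.7, A = (24.680, -31.769). Then |GA| = |A − G| = 33.165.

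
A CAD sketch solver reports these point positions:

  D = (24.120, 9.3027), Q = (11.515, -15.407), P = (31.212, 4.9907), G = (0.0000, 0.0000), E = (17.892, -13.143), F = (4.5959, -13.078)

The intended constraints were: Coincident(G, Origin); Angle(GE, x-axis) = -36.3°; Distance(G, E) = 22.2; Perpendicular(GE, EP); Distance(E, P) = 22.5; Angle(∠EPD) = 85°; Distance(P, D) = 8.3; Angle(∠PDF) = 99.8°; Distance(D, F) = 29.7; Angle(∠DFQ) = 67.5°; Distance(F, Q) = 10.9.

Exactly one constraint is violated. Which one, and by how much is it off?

Distance(F, Q) = 10.9 — off by 3.60.

G = (0.00, 0.00) ✓; GE at -36.30° ✓; |GE| = 22.20 ✓; ∠(GE, EP) = 90.00° ✓; |EP| = 22.50 ✓; ∠EPD = 85.00° ✓; |PD| = 8.300 ✓; ∠PDF = 99.80° ✓; |DF| = 29.70 ✓; ∠DFQ = 67.50° ✓; |FQ| = 7.301 ✗.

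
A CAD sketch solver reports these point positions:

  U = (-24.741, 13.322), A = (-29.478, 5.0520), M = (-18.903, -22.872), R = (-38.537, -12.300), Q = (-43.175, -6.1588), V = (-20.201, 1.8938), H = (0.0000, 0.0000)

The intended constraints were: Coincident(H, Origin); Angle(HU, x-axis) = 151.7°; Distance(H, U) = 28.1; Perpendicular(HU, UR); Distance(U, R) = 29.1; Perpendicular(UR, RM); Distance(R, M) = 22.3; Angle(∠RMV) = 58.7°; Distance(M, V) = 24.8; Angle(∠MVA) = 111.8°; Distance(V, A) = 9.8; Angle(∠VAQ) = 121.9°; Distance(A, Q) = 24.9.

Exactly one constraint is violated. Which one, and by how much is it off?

Distance(A, Q) = 24.9 — off by 7.20.

H = (0.00, 0.00) ✓; HU at 151.7° ✓; |HU| = 28.10 ✓; ∠(HU, UR) = 90.00° ✓; |UR| = 29.10 ✓; ∠(UR, RM) = 90.00° ✓; |RM| = 22.30 ✓; ∠RMV = 58.70° ✓; |MV| = 24.80 ✓; ∠MVA = 111.8° ✓; |VA| = 9.800 ✓; ∠VAQ = 121.9° ✓; |AQ| = 17.70 ✗.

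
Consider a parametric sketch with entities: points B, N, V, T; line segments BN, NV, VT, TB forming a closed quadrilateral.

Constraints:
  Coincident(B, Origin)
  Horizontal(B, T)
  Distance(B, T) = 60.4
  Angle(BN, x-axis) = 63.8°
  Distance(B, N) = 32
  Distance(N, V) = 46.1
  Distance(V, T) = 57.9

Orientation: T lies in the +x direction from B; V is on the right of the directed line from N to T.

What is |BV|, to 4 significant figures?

17.16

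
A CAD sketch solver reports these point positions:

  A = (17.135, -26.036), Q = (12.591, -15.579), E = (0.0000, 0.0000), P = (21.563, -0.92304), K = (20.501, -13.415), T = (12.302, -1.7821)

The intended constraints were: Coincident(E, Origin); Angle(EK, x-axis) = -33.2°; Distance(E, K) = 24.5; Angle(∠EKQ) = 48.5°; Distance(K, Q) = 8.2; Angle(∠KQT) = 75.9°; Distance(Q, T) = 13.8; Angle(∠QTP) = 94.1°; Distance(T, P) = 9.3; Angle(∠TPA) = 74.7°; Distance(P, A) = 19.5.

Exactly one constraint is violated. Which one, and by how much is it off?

Distance(P, A) = 19.5 — off by 6.00.

E = (0.00, 0.00) ✓; EK at -33.20° ✓; |EK| = 24.50 ✓; ∠EKQ = 48.50° ✓; |KQ| = 8.201 ✓; ∠KQT = 75.90° ✓; |QT| = 13.80 ✓; ∠QTP = 94.10° ✓; |TP| = 9.301 ✓; ∠TPA = 74.70° ✓; |PA| = 25.50 ✗.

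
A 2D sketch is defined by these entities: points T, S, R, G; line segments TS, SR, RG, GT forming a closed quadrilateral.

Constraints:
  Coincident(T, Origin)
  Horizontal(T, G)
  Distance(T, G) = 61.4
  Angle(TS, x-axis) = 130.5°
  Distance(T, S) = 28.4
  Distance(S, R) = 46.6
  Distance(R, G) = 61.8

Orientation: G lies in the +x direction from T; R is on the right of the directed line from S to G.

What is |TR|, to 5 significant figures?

20.050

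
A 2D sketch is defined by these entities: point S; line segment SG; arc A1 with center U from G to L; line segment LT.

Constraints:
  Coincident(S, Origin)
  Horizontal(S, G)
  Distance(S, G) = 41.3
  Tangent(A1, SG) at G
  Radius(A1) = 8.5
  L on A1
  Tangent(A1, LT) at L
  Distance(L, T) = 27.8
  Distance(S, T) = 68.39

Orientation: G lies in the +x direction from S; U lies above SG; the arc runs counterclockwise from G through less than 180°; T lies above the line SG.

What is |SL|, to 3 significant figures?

49.0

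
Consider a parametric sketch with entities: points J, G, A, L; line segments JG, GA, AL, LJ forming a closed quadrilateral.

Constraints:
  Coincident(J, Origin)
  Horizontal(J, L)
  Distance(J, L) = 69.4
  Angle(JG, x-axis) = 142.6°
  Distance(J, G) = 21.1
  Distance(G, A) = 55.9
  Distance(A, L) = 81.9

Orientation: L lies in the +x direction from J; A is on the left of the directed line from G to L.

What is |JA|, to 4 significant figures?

61.33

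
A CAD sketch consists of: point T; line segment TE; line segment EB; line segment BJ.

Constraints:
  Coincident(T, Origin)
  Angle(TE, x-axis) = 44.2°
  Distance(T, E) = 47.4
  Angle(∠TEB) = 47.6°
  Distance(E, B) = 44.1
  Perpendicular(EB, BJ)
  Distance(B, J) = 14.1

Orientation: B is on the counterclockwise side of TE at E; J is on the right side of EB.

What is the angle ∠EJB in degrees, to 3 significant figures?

72.3°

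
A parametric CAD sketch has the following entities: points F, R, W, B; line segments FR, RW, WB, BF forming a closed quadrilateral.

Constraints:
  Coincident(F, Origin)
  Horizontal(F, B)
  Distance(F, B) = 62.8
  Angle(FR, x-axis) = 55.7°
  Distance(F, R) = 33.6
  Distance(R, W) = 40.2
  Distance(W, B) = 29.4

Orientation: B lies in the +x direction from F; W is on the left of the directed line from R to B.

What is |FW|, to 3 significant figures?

65.9

F is at the origin; FB is horizontal with |FB| = 62.8 and B in +x, so B = (62.8, 0). FR runs at 55.7° with |FR| = 33.6, so R = (18.9, 27.8). W is determined by |RW| = 40.2 and |WB| = 29.4 together: it lies at the intersection of circle(R, 40.2) and circle(B, 29.4). With |RB| = 51.9, the foot of the radical line on RB is 33.2 from R and the perpendicular offset is √(40.2² − 33.2²) = 22.7. Taking the left-of-RB solution: W = (59.1, 29.2).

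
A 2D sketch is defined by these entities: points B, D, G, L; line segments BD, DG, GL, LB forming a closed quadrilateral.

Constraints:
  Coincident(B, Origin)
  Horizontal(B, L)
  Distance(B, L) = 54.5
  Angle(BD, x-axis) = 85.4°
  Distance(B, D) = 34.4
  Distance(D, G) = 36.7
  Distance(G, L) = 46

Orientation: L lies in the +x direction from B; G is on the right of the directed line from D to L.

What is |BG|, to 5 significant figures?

8.7617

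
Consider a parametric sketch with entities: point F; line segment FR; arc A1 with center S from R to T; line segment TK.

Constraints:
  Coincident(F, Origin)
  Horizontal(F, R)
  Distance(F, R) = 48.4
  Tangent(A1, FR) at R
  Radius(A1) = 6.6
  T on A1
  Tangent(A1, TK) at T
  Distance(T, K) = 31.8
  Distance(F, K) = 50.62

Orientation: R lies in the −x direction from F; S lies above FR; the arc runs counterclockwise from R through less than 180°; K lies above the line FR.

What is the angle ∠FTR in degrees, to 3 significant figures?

134°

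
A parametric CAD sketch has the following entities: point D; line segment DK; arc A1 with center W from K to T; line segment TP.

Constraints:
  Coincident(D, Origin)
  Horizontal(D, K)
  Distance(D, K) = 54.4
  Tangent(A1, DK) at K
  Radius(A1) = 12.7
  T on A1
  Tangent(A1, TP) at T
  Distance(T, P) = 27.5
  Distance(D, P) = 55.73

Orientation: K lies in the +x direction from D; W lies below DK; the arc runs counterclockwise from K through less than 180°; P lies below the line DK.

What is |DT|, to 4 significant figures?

43.36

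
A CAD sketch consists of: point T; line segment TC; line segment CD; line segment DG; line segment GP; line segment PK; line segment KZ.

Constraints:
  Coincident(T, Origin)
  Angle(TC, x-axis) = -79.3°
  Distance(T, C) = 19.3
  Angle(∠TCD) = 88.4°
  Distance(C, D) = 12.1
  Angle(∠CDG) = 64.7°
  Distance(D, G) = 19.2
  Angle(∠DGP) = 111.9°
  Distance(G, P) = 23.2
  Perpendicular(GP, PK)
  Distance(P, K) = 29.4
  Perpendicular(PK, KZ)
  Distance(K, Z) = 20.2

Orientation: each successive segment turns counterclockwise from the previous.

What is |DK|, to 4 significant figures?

32.50

∠DGP = 111.9° gives GP at -164.3° from the x-axis; with |GP| = 23.2, P = (-18.64, -7.453). GP is perpendicular to PK, so PK runs at -74.30°; with |PK| = 29.4, K = (-10.69, -35.76). Then |DK| = |K − D| = 32.50.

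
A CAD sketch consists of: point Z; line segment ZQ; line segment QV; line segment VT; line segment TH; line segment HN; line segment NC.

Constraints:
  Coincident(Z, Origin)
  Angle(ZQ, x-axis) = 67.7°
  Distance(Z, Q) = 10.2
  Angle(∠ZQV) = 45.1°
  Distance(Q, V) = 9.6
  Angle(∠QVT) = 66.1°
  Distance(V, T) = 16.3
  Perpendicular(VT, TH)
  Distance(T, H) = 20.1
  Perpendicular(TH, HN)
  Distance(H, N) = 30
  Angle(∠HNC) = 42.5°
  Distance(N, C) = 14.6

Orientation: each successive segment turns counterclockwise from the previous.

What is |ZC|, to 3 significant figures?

15.2

Z is at the origin; ZQ runs at 67.7° with length 10.2, so Q = (3.87, 9.44). ∠ZQV = 45.1° gives QV at -157° from the x-axis; with |QV| = 9.6, V = (-4.99, 5.75). ∠QVT = 66.1° gives VT at -43.5° from the x-axis; with |VT| = 16.3, T = (6.83, -5.47). VT ⟂ TH, so TH runs at 46.5°; with |TH| = 20.1, H = (20.7, 9.11). TH ⟂ HN, so HN runs at 136°; with |HN| = 30.0, N = (-1.09, 29.8). ∠HNC = 42.5° gives NC at -86.0° from the x-axis; with |NC| = 14.6, C = (-0.0756, 15.2). Then |ZC| = |C − Z| = 15.2.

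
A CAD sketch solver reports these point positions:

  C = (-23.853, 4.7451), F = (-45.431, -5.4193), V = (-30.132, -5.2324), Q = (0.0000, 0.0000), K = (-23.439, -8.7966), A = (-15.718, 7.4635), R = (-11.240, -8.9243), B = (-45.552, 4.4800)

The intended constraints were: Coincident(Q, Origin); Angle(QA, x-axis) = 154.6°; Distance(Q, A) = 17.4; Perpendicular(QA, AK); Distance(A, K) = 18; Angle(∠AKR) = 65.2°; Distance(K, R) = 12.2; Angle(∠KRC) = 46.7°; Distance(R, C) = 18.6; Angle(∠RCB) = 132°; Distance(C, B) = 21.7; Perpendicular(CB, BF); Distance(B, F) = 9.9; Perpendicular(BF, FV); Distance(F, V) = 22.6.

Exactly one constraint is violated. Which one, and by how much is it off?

Distance(F, V) = 22.6 — off by 7.30.

Q = (0.00, 0.00) ✓; QA at 154.6° ✓; |QA| = 17.40 ✓; ∠(QA, AK) = 90.00° ✓; |AK| = 18.00 ✓; ∠AKR = 65.20° ✓; |KR| = 12.20 ✓; ∠KRC = 46.70° ✓; |RC| = 18.60 ✓; ∠RCB = 132.0° ✓; |CB| = 21.70 ✓; ∠(CB, BF) = 90.00° ✓; |BF| = 9.900 ✓; ∠(BF, FV) = 90.00° ✓; |FV| = 15.30 ✗.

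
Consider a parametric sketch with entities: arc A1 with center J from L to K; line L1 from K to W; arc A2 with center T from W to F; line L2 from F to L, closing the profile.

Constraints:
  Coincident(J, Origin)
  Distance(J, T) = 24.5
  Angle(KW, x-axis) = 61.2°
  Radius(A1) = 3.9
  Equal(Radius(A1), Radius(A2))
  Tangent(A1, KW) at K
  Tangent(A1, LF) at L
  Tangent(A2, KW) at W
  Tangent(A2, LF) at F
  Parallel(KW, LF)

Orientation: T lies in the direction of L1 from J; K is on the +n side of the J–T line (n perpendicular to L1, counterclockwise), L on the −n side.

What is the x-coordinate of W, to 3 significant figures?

8.39

Tangency of A1 to both parallel lines with radius 3.9 puts K and L at J ± 3.9·n: K = (-3.42, 1.88), L = (3.42, -1.88). Equal radii place W and F the same way about T: W = T + 3.9·n = (8.39, 23.3), F = T − 3.9·n = (15.2, 19.6). So W.x = 8.39.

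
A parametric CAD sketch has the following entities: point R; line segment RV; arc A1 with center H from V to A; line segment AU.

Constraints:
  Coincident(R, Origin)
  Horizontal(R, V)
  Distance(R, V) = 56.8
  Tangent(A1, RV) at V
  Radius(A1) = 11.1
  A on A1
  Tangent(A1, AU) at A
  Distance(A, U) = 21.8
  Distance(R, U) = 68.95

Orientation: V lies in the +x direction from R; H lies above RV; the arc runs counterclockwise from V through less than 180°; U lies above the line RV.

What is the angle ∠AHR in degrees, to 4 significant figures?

169.6°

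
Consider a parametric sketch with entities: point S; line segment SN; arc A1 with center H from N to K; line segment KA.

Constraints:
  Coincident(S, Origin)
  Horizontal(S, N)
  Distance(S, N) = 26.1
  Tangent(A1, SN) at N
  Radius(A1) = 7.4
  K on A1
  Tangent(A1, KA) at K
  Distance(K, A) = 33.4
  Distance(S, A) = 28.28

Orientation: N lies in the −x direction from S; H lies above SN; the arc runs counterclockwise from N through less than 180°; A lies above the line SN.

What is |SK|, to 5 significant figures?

20.597

Checks: ∠(HN, NS) = 90.00° ✓; |HN| = 7.400 ✓; |HK| = 7.400 ✓; ∠(HK, KA) = 90.00° ✓; |KA| = 33.40 ✓; |SA| = 28.28 ✓.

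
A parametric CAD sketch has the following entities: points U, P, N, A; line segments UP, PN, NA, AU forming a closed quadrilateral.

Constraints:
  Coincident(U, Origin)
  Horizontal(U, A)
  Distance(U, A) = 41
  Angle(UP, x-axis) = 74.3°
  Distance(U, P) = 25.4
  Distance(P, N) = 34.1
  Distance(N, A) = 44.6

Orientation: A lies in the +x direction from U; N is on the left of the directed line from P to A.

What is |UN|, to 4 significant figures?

56.16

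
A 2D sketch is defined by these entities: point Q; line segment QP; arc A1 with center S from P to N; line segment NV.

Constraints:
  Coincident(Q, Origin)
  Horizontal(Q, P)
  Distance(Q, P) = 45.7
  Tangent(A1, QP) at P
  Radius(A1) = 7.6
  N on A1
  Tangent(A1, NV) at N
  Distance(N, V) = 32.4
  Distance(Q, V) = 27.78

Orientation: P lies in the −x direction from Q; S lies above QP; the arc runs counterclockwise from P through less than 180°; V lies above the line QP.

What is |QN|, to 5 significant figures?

40.838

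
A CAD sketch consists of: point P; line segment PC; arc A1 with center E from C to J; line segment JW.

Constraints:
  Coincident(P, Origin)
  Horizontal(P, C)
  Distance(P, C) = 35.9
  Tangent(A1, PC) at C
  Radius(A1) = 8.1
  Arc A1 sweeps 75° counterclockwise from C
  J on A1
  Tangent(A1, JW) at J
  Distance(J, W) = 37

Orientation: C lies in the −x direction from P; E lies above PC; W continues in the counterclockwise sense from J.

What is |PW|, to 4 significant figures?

45.66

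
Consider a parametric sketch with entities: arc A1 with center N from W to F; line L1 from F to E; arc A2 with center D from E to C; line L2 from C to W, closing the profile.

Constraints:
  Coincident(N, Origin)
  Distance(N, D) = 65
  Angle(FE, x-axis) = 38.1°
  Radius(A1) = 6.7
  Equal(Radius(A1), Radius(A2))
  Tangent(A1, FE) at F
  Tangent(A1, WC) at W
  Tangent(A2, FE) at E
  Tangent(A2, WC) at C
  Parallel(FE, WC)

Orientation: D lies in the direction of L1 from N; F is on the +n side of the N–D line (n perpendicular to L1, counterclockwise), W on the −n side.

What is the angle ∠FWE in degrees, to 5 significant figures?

78.351°

The slot axis is L1's direction at 38.1°, so u = (cos 38.1°, sin 38.1°) = (0.78694, 0.61704) and n = (−sin 38.1°, cos 38.1°) = (-0.61704, 0.78694). N is at the origin and D lies 65.0 along u from N, so D = 65.0·u = (51.151, 40.107). Tangency of A1 to both parallel lines with radius 6.7 puts F and W at N ± 6.7·n: F = (-4.1341, 5.2725), W = (4.1341, -5.2725). Equal radii place E and C the same way about D: E = D + 6.7·n = (47.017, 45.380), C = D − 6.7·n = (55.285, 34.835). Then cos ∠FWE = WF·WE / (|WF||WE|), giving 78.351°.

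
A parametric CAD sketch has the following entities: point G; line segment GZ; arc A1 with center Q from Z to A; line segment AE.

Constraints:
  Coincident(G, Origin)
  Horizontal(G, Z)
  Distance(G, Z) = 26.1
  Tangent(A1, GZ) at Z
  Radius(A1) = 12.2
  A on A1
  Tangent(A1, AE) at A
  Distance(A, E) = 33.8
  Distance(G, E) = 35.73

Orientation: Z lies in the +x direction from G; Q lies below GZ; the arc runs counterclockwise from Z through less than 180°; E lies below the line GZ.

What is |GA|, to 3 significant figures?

16.7

G is at the origin; GZ is horizontal with |GZ| = 26.1 and Z on the +x side, so Z = (26.1, 0.00). The tangent condition forces QZ to be normal to GZ, so Q = Z + (0, -12.2) = (26.1, -12.2). Since QA ⟂ AE (tangency), |QE| = √(12.2² + 33.8²) = 35.9 regardless of where A sits on A1. So E lies on both circle(G, 35.73) and circle(Q, 35.9); the below-GZ intersection is E = (-1.07, -35.7). A is the foot of the tangent from E: A = (15.5, -6.23).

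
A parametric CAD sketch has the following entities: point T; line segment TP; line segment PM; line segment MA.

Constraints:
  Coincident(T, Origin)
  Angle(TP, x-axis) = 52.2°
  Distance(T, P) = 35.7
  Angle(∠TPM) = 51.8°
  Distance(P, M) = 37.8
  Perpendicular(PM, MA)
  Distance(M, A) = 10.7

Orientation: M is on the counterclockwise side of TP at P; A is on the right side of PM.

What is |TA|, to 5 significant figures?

41.823

T is at the origin; TP runs at 52.2° with length 35.7, so P = 35.7·(cos 52.2°, sin 52.2°) = (21.881, 28.209). ∠TPM = 51.8°, so PM runs at 52.2° + (180° − 51.8°) = 180.40° from the x-axis; with |PM| = 37.8, M = P + 37.8·(cos 180.40°, sin 180.40°) = (-15.918, 27.945). PM is perpendicular to MA; with |MA| = 10.7 on the right of PM, A = M + 10.7·(-0.0069813, 0.99998) = (-15.993, 38.644). Then |TA| = |A − T| = 41.823.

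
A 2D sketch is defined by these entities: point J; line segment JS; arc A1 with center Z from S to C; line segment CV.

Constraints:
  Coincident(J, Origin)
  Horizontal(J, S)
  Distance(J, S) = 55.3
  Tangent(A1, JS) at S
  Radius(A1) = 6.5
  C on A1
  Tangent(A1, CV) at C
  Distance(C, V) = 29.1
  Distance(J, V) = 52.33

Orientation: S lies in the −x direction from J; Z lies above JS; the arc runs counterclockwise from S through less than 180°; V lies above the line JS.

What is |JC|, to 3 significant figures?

49.3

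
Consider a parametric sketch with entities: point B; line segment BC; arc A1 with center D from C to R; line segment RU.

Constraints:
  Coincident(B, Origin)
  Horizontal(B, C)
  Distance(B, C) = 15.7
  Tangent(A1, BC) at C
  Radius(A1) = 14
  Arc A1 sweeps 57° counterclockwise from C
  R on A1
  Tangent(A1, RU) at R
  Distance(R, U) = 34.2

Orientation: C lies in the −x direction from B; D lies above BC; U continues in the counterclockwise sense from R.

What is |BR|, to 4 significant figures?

7.504

Since A1 is tangent to BC there, DC ⟂ BC, so D = C + (0, 14) = (-15.70, 14.00). On A1, C sits at bearing -90° from D; a 57° counterclockwise sweep puts R at bearing -33°, so R = D + 14.0·(cos -33°, sin -33°) = (-3.959, 6.375). Then |BR| = |R − B| = 7.504.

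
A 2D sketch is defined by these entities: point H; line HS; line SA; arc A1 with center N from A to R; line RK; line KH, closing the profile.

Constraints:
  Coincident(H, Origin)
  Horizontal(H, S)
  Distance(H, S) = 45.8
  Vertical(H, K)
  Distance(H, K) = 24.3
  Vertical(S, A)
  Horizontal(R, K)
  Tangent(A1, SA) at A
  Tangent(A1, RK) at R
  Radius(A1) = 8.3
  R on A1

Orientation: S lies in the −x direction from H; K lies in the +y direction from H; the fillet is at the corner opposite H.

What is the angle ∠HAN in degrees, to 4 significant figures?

19.26°

The virtual corner opposite H is at (-45.80, 24.30). The tangent condition forces NA to be normal to SA and the tangent condition forces NR to be normal to RK, with radius 8.3, so the center N sits 8.3 in from both sides at N = (-37.50, 16.00). That places the tangent points at A = (-45.80, 16.00) on SA and R = (-37.50, 24.30) on RK. Then cos ∠HAN = AH·AN / (|AH||AN|), giving 19.26°.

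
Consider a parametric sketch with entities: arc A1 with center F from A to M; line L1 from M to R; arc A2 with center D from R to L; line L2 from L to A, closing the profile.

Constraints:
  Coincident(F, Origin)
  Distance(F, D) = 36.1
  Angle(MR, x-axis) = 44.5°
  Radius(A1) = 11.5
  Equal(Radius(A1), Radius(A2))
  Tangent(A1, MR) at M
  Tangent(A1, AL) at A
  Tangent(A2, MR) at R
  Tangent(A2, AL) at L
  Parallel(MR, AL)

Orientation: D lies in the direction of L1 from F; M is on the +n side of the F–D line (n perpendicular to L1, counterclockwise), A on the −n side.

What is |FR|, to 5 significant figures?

37.887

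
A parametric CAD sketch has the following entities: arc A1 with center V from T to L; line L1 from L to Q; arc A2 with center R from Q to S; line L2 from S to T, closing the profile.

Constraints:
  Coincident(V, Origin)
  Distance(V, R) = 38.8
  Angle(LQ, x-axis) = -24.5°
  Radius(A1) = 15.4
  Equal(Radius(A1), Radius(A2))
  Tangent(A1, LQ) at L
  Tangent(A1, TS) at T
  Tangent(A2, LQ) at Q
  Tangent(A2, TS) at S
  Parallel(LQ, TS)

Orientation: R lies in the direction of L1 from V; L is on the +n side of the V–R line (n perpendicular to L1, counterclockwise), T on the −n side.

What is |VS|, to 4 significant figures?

41.74

The slot axis is L1's direction at -24.5°, so u = (cos -24.5°, sin -24.5°) = (0.9100, -0.4147) and n = (−sin -24.5°, cos -24.5°) = (0.4147, 0.9100). V is at the origin and R lies 38.8 along u from V, so R = 38.8·u = (35.31, -16.09). Tangency of A1 to both parallel lines with radius 15.4 puts L and T at V ± 15.4·n: L = (6.386, 14.01), T = (-6.386, -14.01). Equal radii place Q and S the same way about R: Q = R + 15.4·n = (41.69, -2.077), S = R − 15.4·n = (28.92, -30.10). Then |VS| = |S − V| = 41.74.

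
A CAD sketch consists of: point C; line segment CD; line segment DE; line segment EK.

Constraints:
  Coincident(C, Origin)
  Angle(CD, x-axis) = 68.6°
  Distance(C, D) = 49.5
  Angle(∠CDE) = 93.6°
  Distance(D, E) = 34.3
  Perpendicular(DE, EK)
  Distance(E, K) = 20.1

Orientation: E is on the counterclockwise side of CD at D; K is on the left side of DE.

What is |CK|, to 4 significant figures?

47.52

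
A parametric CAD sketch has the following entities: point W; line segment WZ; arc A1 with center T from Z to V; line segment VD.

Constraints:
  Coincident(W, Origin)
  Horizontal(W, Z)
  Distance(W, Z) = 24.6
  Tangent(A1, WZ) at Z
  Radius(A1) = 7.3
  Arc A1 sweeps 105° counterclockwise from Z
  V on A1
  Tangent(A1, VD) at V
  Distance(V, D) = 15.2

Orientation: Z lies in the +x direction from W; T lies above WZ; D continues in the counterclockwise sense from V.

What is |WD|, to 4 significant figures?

36.58

On A1, Z sits at bearing -90° from T; a 105° counterclockwise sweep puts V at bearing 15°, so V = T + 7.3·(cos 15°, sin 15°) = (31.65, 9.189). The tangent condition forces TV to be normal to VD, so VD runs along (−sin 15°, cos 15°); with |VD| = 15.2, D = (27.72, 23.87). Then |WD| = |D − W| = 36.58.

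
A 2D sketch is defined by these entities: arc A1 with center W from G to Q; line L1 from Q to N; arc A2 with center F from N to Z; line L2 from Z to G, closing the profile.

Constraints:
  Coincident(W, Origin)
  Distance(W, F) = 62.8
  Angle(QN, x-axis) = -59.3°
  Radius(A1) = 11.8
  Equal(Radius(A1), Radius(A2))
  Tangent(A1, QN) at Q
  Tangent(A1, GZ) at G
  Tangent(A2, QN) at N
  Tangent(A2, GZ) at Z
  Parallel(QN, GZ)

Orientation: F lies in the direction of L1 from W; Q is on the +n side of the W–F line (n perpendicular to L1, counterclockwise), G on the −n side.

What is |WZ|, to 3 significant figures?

63.9

The slot axis is L1's direction at -59.3°, so u = (cos -59.3°, sin -59.3°) = (0.511, -0.860) and n = (−sin -59.3°, cos -59.3°) = (0.860, 0.511). W is at the origin and F lies 62.8 along u from W, so F = 62.8·u = (32.1, -54.0). Tangency of A1 to both parallel lines with radius 11.8 puts Q and G at W ± 11.8·n: Q = (10.1, 6.02), G = (-10.1, -6.02). Equal radii place N and Z the same way about F: N = F + 11.8·n = (42.2, -48.0), Z = F − 11.8·n = (21.9, -60.0). Then |WZ| = |Z − W| = 63.9.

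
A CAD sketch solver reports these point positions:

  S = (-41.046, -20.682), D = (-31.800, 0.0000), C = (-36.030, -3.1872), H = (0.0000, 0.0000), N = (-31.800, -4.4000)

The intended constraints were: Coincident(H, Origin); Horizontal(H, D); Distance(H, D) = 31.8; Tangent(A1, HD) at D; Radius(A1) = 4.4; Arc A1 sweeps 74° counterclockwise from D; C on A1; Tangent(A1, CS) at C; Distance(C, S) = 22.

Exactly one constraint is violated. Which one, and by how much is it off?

Distance(C, S) = 22 — off by 3.80.

H = (0.00, 0.00) ✓; H.y = 0.00, D.y = 0.00 ✓; |HD| = 31.80 ✓; ∠(ND, DH) = 90.00° ✓; |ND| = 4.400 ✓; bearing(N→C) − bearing(N→D) = 74.00° ✓; |NC| = 4.400 ✓; ∠(NC, CS) = 90.00° ✓; |CS| = 18.20 ✗.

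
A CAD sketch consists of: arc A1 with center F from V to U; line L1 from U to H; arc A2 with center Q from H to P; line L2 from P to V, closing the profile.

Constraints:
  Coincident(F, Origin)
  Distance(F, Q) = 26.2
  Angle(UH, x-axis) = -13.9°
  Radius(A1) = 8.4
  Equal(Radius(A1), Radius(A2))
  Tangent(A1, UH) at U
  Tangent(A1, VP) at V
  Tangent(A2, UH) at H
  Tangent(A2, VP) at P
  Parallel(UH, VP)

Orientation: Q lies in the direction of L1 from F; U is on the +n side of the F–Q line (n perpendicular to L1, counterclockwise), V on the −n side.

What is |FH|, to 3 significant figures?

27.5

Tangency of A1 to both parallel lines with radius 8.4 puts U and V at F ± 8.4·n: U = (2.02, 8.15), V = (-2.02, -8.15). Equal radii place H and P the same way about Q: H = Q + 8.4·n = (27.5, 1.86), P = Q − 8.4·n = (23.4, -14.4). Then |FH| = |H − F| = 27.5.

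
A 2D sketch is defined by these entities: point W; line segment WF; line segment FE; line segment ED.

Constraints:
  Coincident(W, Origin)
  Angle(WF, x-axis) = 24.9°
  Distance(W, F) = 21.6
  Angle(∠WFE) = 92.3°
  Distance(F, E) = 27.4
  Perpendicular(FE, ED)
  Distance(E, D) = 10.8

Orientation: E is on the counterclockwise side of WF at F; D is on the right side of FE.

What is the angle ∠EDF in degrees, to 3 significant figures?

68.5°

∠WFE = 92.3°, so FE runs at 24.9° + (180° − 92.3°) = 113° from the x-axis; with |FE| = 27.4, E = F + 27.4·(cos 113°, sin 113°) = (9.06, 34.4). The perpendicularity gives ED at right angles to FE; with |ED| = 10.8 on the right of FE, D = E + 10.8·(0.923, 0.384) = (19.0, 38.5). Then cos ∠EDF = DE·DF / (|DE||DF|), giving 68.5°.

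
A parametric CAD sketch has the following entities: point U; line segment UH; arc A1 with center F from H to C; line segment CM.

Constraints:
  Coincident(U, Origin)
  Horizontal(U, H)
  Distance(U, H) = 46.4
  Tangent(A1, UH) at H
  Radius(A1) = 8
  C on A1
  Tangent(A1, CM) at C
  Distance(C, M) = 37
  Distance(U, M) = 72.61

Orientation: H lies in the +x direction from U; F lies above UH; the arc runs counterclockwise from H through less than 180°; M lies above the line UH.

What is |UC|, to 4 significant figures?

54.86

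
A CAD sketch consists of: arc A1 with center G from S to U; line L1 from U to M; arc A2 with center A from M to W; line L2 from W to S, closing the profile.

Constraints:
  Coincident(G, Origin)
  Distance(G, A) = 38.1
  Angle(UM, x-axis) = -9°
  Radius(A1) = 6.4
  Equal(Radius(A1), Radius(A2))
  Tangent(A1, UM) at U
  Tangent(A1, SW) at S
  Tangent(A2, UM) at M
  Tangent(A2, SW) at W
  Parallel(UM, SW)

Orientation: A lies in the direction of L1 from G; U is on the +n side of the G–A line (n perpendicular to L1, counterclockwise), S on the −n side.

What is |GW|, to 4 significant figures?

38.63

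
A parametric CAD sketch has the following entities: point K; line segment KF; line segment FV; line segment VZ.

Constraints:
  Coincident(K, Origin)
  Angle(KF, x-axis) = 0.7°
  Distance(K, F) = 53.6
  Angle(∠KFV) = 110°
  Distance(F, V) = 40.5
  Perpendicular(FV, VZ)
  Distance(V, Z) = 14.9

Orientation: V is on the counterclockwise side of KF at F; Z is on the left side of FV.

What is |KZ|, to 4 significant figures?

68.70

K is at the origin; KF runs at 0.7° with length 53.6, so F = 53.6·(cos 0.7°, sin 0.7°) = (53.60, 0.6548). ∠KFV = 110.0°, so FV runs at 0.7° + (180° − 110.0°) = 70.70° from the x-axis; with |FV| = 40.5, V = F + 40.5·(cos 70.70°, sin 70.70°) = (66.98, 38.88). The perpendicularity gives VZ at right angles to FV; with |VZ| = 14.9 on the left of FV, Z = V + 14.9·(-0.9438, 0.3305) = (52.92, 43.80). Then |KZ| = |Z − K| = 68.70.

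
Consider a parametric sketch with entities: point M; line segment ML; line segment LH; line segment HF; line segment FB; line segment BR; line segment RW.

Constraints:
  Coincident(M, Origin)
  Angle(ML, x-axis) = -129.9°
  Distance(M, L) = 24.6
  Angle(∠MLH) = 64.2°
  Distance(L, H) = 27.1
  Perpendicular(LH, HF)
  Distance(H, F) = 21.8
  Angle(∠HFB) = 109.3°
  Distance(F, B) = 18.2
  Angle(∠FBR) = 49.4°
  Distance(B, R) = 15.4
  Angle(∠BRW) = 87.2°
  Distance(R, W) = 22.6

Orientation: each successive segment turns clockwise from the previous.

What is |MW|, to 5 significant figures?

25.446

∠FBR = 49.4° gives BR at -177.00° from the x-axis; with |BR| = 15.4, R = (-9.8909, 0.81188). ∠BRW = 87.2° gives RW at 90.200° from the x-axis; with |RW| = 22.6, W = (-9.9698, 23.412). Then |MW| = |W − M| = 25.446.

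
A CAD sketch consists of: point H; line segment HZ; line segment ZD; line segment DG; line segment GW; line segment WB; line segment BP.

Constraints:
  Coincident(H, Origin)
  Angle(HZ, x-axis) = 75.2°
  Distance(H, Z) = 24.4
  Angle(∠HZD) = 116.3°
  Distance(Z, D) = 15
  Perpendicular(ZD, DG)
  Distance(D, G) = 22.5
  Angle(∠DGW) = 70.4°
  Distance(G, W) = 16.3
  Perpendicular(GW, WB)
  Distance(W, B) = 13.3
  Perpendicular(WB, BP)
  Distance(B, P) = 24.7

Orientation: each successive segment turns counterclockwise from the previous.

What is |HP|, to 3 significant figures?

39.3

GW ⟂ WB, so WB runs at 68.5°; with |WB| = 13.3, B = (0.179, 22.9). WB is perpendicular to BP, so BP runs at 158°; with |BP| = 24.7, P = (-22.8, 31.9). Then |HP| = |P − H| = 39.3.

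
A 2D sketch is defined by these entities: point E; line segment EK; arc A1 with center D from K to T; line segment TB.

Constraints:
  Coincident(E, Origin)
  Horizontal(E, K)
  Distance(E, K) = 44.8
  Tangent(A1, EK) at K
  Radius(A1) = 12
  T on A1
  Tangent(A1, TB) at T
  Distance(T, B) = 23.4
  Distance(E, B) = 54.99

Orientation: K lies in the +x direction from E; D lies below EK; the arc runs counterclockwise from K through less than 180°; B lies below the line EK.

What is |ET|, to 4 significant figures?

36.68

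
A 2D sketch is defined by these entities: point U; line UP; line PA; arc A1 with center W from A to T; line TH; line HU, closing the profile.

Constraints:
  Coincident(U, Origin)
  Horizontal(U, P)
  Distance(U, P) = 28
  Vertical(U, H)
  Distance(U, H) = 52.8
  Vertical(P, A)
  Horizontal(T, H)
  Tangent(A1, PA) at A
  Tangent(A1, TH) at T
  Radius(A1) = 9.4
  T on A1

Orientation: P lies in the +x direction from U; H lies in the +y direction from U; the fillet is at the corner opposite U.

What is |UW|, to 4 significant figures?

47.22

U is at the origin; U and P share the same y with |UP| = 28.0 and P on the +x side, so P = (28.00, 0.000). U and H share the same x with |UH| = 52.8 and H on the +y side, so H = (0.000, 52.80). The virtual corner opposite U is at (28.00, 52.80). Since A1 is tangent to PA there, WA ⟂ PA and A1 meets TH tangentially, so WT is at right angles to TH, with radius 9.4, so the center W sits 9.4 in from both sides at W = (18.60, 43.40). Then |UW| = |W − U| = 47.22.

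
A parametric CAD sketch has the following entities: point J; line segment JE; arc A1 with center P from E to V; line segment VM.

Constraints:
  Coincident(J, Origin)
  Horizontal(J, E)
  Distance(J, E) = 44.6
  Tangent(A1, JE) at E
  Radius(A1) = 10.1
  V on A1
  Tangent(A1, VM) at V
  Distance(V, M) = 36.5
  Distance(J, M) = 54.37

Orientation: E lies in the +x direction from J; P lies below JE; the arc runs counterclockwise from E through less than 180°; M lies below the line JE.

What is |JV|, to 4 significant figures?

35.70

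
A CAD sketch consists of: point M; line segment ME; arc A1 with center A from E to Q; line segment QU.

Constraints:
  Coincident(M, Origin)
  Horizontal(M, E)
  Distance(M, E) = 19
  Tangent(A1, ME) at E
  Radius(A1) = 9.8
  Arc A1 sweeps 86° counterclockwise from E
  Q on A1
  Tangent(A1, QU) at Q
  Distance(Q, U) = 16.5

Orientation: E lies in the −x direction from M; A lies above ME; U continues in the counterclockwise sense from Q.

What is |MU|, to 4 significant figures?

26.82

M is at the origin; ME is horizontal with |ME| = 19.0 and E on the −x side, so E = (-19.00, 0.000). The tangent condition forces AE to be normal to ME, so A = E + (0, 9.8) = (-19.00, 9.800). On A1, E sits at bearing -90° from A; an 86° counterclockwise sweep puts Q at bearing -4°, so Q = A + 9.8·(cos -4°, sin -4°) = (-9.224, 9.116). A1 meets QU tangentially, so AQ is at right angles to QU, so QU runs along (−sin -4°, cos -4°); with |QU| = 16.5, U = (-8.073, 25.58). Then |MU| = |U − M| = 26.82.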